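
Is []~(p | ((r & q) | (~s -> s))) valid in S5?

Invalid (countermodel exists)

Tableau for the negation ~[]~(p | ((r & q) | (~s -> s))):
1. ~[]~(p | ((r & q) | (~s -> s))), u
2. p | ((r & q) | (~s -> s)), v
3. (r & q) | (~s -> s), v
4. ~s -> s, v
5. s, v
Accessibility: uRu, uRv, vRu, vRv
The negation has an open branch (countermodel exists).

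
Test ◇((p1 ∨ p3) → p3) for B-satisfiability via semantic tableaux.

Satisfiable

1. ◇((p1 ∨ p3) → p3), u
2. (p1 ∨ p3) → p3, v
3. p3, v
Accessibility: uRu, uRv, vRu, vRv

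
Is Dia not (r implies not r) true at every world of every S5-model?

Tableau for the negation not Dia not (r implies not r):
1. not Dia not (r implies not r), w0
2. r implies not r, w0   [neg-Dia-rule on 1 via w0Rw0]
3. not r, w0   [implies-rule on 2 (branches; this branch)]
Accessibility: w0Rw0
The negation has an open branch (countermodel exists).

Not valid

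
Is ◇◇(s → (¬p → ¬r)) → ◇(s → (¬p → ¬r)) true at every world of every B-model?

Tableau for the negation ¬(◇◇(s → (¬p → ¬r)) → ◇(s → (¬p → ¬r))):
1. ¬(◇◇(s → (¬p → ¬r)) → ◇(s → (¬p → ¬r))), u
2. ◇◇(s → (¬p → ¬r)), u
3. ¬◇(s → (¬p → ¬r)), u
4. ¬(s → (¬p → ¬r)), u
5. s, u
6. ¬(¬p → ¬r), u
7. ¬p, u
8. r, u
9. ◇(s → (¬p → ¬r)), v
10. ¬(s → (¬p → ¬r)), v
11. s, v
12. ¬(¬p → ¬r), v
13. ¬p, v
14. r, v
15. s → (¬p → ¬r), w
16. ¬p → ¬r, w
17. ¬r, w
Accessibility: uRu, uRv, vRu, vRv, vRw, wRv, wRw
The negation has an open branch (countermodel exists).

No, not valid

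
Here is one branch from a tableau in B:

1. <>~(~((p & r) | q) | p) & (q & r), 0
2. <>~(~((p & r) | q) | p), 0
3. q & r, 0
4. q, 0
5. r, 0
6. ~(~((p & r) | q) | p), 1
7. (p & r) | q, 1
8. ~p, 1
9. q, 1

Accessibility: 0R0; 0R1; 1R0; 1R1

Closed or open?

No world carries both an atom and its negation.

Not closed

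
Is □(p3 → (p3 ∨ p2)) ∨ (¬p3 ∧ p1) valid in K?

Valid in K

Tableau for the negation ¬(□(p3 → (p3 ∨ p2)) ∨ (¬p3 ∧ p1)):
1. ¬(□(p3 → (p3 ∨ p2)) ∨ (¬p3 ∧ p1)), w0
2. ¬□(p3 → (p3 ∨ p2)), w0
3. ¬(¬p3 ∧ p1), w0
4. ¬p1, w0
5. ¬(p3 → (p3 ∨ p2)), w1
6. p3, w1
7. ¬(p3 ∨ p2), w1
8. ¬p3, w1
9. ¬p2, w1
Accessibility: w0Rw1
Branch closes: p3 and ¬p3 both at w1.
Every branch of the negation's tableau closes; the branch above is one of them.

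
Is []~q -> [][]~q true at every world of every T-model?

Invalid (countermodel exists)

Tableau for the negation ~([]~q -> [][]~q):
1. ~([]~q -> [][]~q), w0
2. []~q, w0
3. ~[][]~q, w0
4. ~q, w0
5. ~[]~q, w1
6. ~q, w1
7. q, w2
Accessibility: w0Rw0, w0Rw1, w1Rw1, w1Rw2, w2Rw2
The negation has an open branch (countermodel exists).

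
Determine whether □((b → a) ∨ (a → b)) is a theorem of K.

Yes, valid

Tableau for the negation ¬□((b → a) ∨ (a → b)):
1. ¬□((b → a) ∨ (a → b)), 0
2. ¬((b → a) ∨ (a → b)), 1
3. ¬(b → a), 1
4. ¬(a → b), 1
5. b, 1
6. ¬a, 1
7. a, 1
8. ¬b, 1
Accessibility: 0R1
Branch closes: a and ¬a both at 1.
All branches of the negation close; one closing branch shown above.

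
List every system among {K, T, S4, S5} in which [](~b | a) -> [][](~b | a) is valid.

T-tableau for the negation ~([](~b | a) -> [][](~b | a)):
1. ~([](~b | a) -> [][](~b | a)), u
2. [](~b | a), u   [~->-rule on 1]
3. ~[][](~b | a), u   [~->-rule on 1]
4. ~b | a, u   [[]-rule on 2 via uRu]
5. a, u   [|-rule on 4 (branches; this branch)]
6. ~[](~b | a), v   [~[]-rule on 3: fresh world v, uRv]
7. ~b | a, v   [[]-rule on 2 via uRv]
8. a, v   [|-rule on 7 (branches; this branch)]
9. ~(~b | a), w   [~[]-rule on 6: fresh world w, vRw]
10. b, w   [~|-rule on 9]
11. ~a, w   [~|-rule on 9]
Accessibility: uRu, uRv, vRv, vRw, wRw
Complete open branch: countermodel on a T-frame, so not valid in T, nor in K (the same frame is also a K-frame).
S4-tableau for the negation ~([](~b | a) -> [][](~b | a)):
1. ~([](~b | a) -> [][](~b | a)), u
2. [](~b | a), u   [~->-rule on 1]
3. ~[][](~b | a), u   [~->-rule on 1]
4. ~b | a, u   [[]-rule on 2 via uRu]
5. a, u   [|-rule on 4 (branches; this branch)]
6. ~[](~b | a), v   [~[]-rule on 3: fresh world v, uRv]
7. ~b | a, v   [[]-rule on 2 via uRv]
8. a, v   [|-rule on 7 (branches; this branch)]
9. ~(~b | a), w   [~[]-rule on 6: fresh world w, vRw]
10. b, w   [~|-rule on 9]
11. ~a, w   [~|-rule on 9]
12. ~b | a, w   [[]-rule on 2 via uRw]
13. a, w   [|-rule on 12 (branches; this branch)]
Accessibility: uRu, uRv, uRw, vRv, vRw, wRw
Branch closes: a and ~a both at w.
Every branch closes (one shown): valid in S4, hence also in S5 (every theorem of S4 is a theorem of S5).

S4, S5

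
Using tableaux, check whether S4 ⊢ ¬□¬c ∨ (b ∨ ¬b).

Tableau for the negation ¬(¬□¬c ∨ (b ∨ ¬b)):
1. ¬(¬□¬c ∨ (b ∨ ¬b)), u
2. □¬c, u
3. ¬(b ∨ ¬b), u
4. ¬b, u
5. b, u
Accessibility: uRu
Branch closes: b and ¬b both at u.
Every branch of the negation's tableau closes; the branch above is one of them.

Valid in S4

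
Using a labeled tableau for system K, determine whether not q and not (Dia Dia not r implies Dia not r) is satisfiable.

Satisfiable (open branch found)

1. not q and not (Dia Dia not r implies Dia not r), u
2. not q, u
3. not (Dia Dia not r implies Dia not r), u
4. Dia Dia not r, u
5. not Dia not r, u
6. Dia not r, v
7. r, v
8. not r, w
Accessibility: uRv, vRw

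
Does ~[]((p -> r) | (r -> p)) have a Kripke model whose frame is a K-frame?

Unsatisfiable

1. ~[]((p -> r) | (r -> p)), u
2. ~((p -> r) | (r -> p)), v
3. ~(p -> r), v
4. ~(r -> p), v
5. p, v
6. ~r, v
7. r, v
8. ~p, v
Accessibility: uRv
Branch closes: r and ~r both at v.
(One branch shown.) All branches close.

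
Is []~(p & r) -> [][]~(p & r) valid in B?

Tableau for the negation ~([]~(p & r) -> [][]~(p & r)):
1. ~([]~(p & r) -> [][]~(p & r)), w0
2. []~(p & r), w0   [~->-rule on 1]
3. ~[][]~(p & r), w0   [~->-rule on 1]
4. ~(p & r), w0   [[]-rule on 2 via w0Rw0]
5. ~r, w0   [~&-rule on 4 (branches; this branch)]
6. ~[]~(p & r), w1   [~[]-rule on 3: fresh world w1, w0Rw1]
7. ~(p & r), w1   [[]-rule on 2 via w0Rw1]
8. ~r, w1   [~&-rule on 7 (branches; this branch)]
9. p & r, w2   [~[]-rule on 6: fresh world w2, w1Rw2]
10. p, w2   [&-rule on 9]
11. r, w2   [&-rule on 9]
Accessibility: w0Rw0, w0Rw1, w1Rw0, w1Rw1, w1Rw2, w2Rw1, w2Rw2
The negation has an open branch (countermodel exists).

No, not valid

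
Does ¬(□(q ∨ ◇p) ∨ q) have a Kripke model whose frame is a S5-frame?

Satisfiable

1. ¬(□(q ∨ ◇p) ∨ q), 0
2. ¬□(q ∨ ◇p), 0   [¬∨-rule on 1]
3. ¬q, 0   [¬∨-rule on 1]
4. ¬(q ∨ ◇p), 1   [¬□-rule on 2: fresh world 1, 0R1]
5. ¬q, 1   [¬∨-rule on 4]
6. ¬◇p, 1   [¬∨-rule on 4]
7. ¬p, 0   [¬◇-rule on 6 via 1R0]
8. ¬p, 1   [¬◇-rule on 6 via 1R1]
Accessibility: 0R0, 0R1, 1R0, 1R1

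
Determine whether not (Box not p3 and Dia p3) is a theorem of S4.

Valid in S4

Tableau for the negation Box not p3 and Dia p3:
1. Box not p3 and Dia p3, u
2. Box not p3, u   [and-rule on 1]
3. Dia p3, u   [and-rule on 1]
4. not p3, u   [Box-rule on 2 via uRu]
5. p3, v   [Dia-rule on 3: fresh world v, uRv]
6. not p3, v   [Box-rule on 2 via uRv]
Accessibility: uRu, uRv, vRv
Branch closes: p3 and not p3 both at v.
All branches of the negation close; one closing branch shown above.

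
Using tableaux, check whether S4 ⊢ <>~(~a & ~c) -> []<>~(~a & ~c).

Not valid

Tableau for the negation ~(<>~(~a & ~c) -> []<>~(~a & ~c)):
1. ~(<>~(~a & ~c) -> []<>~(~a & ~c)), w0
2. <>~(~a & ~c), w0
3. ~[]<>~(~a & ~c), w0
4. ~(~a & ~c), w1
5. c, w1
6. ~<>~(~a & ~c), w2
7. ~a & ~c, w2
8. ~a, w2
9. ~c, w2
Accessibility: w0Rw0, w0Rw1, w0Rw2, w1Rw1, w2Rw2
The negation has an open branch (countermodel exists).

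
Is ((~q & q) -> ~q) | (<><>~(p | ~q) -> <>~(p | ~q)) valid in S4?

Tableau for the negation ~(((~q & q) -> ~q) | (<><>~(p | ~q) -> <>~(p | ~q))):
1. ~(((~q & q) -> ~q) | (<><>~(p | ~q) -> <>~(p | ~q))), u
2. ~((~q & q) -> ~q), u
3. ~(<><>~(p | ~q) -> <>~(p | ~q)), u
4. ~q & q, u
5. q, u
6. <><>~(p | ~q), u
7. ~<>~(p | ~q), u
8. ~q, u
Accessibility: uRu
Branch closes: q and ~q both at u.
Every branch of the negation's tableau closes; the branch above is one of them.

Yes, valid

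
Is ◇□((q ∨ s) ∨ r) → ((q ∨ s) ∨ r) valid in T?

Tableau for the negation ¬(◇□((q ∨ s) ∨ r) → ((q ∨ s) ∨ r)):
1. ¬(◇□((q ∨ s) ∨ r) → ((q ∨ s) ∨ r)), 0
2. ◇□((q ∨ s) ∨ r), 0   [¬→-rule on 1]
3. ¬((q ∨ s) ∨ r), 0   [¬→-rule on 1]
4. ¬(q ∨ s), 0   [¬∨-rule on 3]
5. ¬r, 0   [¬∨-rule on 3]
6. ¬q, 0   [¬∨-rule on 4]
7. ¬s, 0   [¬∨-rule on 4]
8. □((q ∨ s) ∨ r), 1   [◇-rule on 2: fresh world 1, 0R1]
9. (q ∨ s) ∨ r, 1   [□-rule on 8 via 1R1]
10. r, 1   [∨-rule on 9 (branches; this branch)]
Accessibility: 0R0, 0R1, 1R1
The negation has an open branch (countermodel exists).

No, not valid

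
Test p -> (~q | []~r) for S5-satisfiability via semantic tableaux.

1. p -> (~q | []~r), u
2. ~q | []~r, u   [->-rule on 1 (branches; this branch)]
3. []~r, u   [|-rule on 2 (branches; this branch)]
4. ~r, u   [[]-rule on 3 via uRu]
Accessibility: uRu

Satisfiable (open branch found)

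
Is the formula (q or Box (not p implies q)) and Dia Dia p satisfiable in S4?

Yes, satisfiable

1. (q or Box (not p implies q)) and Dia Dia p, u
2. q or Box (not p implies q), u
3. Dia Dia p, u
4. Box (not p implies q), u
5. not p implies q, u
6. q, u
7. Dia p, v
8. not p implies q, v
9. q, v
10. p, w
11. not p implies q, w
12. q, w
Accessibility: uRu, uRv, uRw, vRv, vRw, wRw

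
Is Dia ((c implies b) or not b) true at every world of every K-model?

Tableau for the negation not Dia ((c implies b) or not b):
1. not Dia ((c implies b) or not b), u
The negation has an open branch (countermodel exists).

Not valid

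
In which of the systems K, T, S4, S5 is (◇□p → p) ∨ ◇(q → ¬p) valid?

K-tableau for the negation ¬((◇□p → p) ∨ ◇(q → ¬p)):
1. ¬((◇□p → p) ∨ ◇(q → ¬p)), w0
2. ¬(◇□p → p), w0
3. ¬◇(q → ¬p), w0
4. ◇□p, w0
5. ¬p, w0
6. □p, w1
7. ¬(q → ¬p), w1
8. q, w1
9. p, w1
Accessibility: w0Rw1
Complete open branch: countermodel on a K-frame, so not valid in K.
T-tableau for the negation ¬((◇□p → p) ∨ ◇(q → ¬p)):
1. ¬((◇□p → p) ∨ ◇(q → ¬p)), w0
2. ¬(◇□p → p), w0
3. ¬◇(q → ¬p), w0
4. ◇□p, w0
5. ¬p, w0
6. ¬(q → ¬p), w0
7. q, w0
8. p, w0
Accessibility: w0Rw0
Branch closes: p and ¬p both at w0.
Every branch closes (one shown): valid in T, hence also in S4, S5 (every theorem of T is a theorem of S4 and S5).

T, S4, S5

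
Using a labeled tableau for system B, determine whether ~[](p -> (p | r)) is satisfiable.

Unsatisfiable

1. ~[](p -> (p | r)), u
2. ~(p -> (p | r)), v
3. p, v
4. ~(p | r), v
5. ~p, v
6. ~r, v
Accessibility: uRu, uRv, vRu, vRv
Branch closes: p and ~p both at v.
Every branch closes; the branch above is one of them.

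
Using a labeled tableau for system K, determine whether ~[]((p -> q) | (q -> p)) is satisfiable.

Unsatisfiable

1. ~[]((p -> q) | (q -> p)), 0
2. ~((p -> q) | (q -> p)), 1
3. ~(p -> q), 1
4. ~(q -> p), 1
5. p, 1
6. ~q, 1
7. q, 1
8. ~p, 1
Accessibility: 0R1
Branch closes: q and ~q both at 1.
Every branch closes; the branch above is one of them.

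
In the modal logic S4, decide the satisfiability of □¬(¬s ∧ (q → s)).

1. □¬(¬s ∧ (q → s)), u
2. ¬(¬s ∧ (q → s)), u   [□-rule on 1 via uRu]
3. ¬(q → s), u   [¬∧-rule on 2 (branches; this branch)]
4. q, u   [¬→-rule on 3]
5. ¬s, u   [¬→-rule on 3]
Accessibility: uRu

Satisfiable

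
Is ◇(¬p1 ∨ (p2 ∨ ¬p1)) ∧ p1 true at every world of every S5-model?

Not valid

Tableau for the negation ¬(◇(¬p1 ∨ (p2 ∨ ¬p1)) ∧ p1):
1. ¬(◇(¬p1 ∨ (p2 ∨ ¬p1)) ∧ p1), u
2. ¬p1, u
Accessibility: uRu
The negation has an open branch (countermodel exists).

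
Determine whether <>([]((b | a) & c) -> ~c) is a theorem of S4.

No, not valid

Tableau for the negation ~<>([]((b | a) & c) -> ~c):
1. ~<>([]((b | a) & c) -> ~c), u
2. ~([]((b | a) & c) -> ~c), u
3. []((b | a) & c), u
4. c, u
5. (b | a) & c, u
6. b | a, u
7. a, u
Accessibility: uRu
The negation has an open branch (countermodel exists).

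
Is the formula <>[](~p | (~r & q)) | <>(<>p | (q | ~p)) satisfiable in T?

1. <>[](~p | (~r & q)) | <>(<>p | (q | ~p)), 0
2. <>(<>p | (q | ~p)), 0
3. <>p | (q | ~p), 1
4. q | ~p, 1
5. ~p, 1
Accessibility: 0R0, 0R1, 1R1

Satisfiable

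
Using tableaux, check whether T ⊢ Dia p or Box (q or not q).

Valid

Tableau for the negation not (Dia p or Box (q or not q)):
1. not (Dia p or Box (q or not q)), 0
2. not Dia p, 0
3. not Box (q or not q), 0
4. not p, 0
5. not (q or not q), 1
6. not q, 1
7. q, 1
Accessibility: 0R0, 0R1, 1R1
Branch closes: q and not q both at 1.
All branches of the negation close; one closing branch shown above.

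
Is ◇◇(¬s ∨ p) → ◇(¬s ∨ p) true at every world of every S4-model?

Valid

Tableau for the negation ¬(◇◇(¬s ∨ p) → ◇(¬s ∨ p)):
1. ¬(◇◇(¬s ∨ p) → ◇(¬s ∨ p)), 0
2. ◇◇(¬s ∨ p), 0
3. ¬◇(¬s ∨ p), 0
4. ¬(¬s ∨ p), 0
5. s, 0
6. ¬p, 0
7. ◇(¬s ∨ p), 1
8. ¬(¬s ∨ p), 1
9. s, 1
10. ¬p, 1
11. ¬s ∨ p, 2
12. ¬(¬s ∨ p), 2
13. s, 2
14. ¬p, 2
15. p, 2
Accessibility: 0R0, 0R1, 0R2, 1R1, 1R2, 2R2
Branch closes: p and ¬p both at 2.
Every branch of the negation's tableau closes; the branch above is one of them.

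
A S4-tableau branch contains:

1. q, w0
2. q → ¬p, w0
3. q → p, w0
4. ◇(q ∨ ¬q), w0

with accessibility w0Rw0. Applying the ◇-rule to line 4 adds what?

a fresh world w1 with w0Rw1, and q ∨ ¬q at w1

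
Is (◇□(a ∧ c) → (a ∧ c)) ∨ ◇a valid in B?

Tableau for the negation ¬((◇□(a ∧ c) → (a ∧ c)) ∨ ◇a):
1. ¬((◇□(a ∧ c) → (a ∧ c)) ∨ ◇a), 0
2. ¬(◇□(a ∧ c) → (a ∧ c)), 0
3. ¬◇a, 0
4. ◇□(a ∧ c), 0
5. ¬(a ∧ c), 0
6. ¬a, 0
7. ¬c, 0
8. □(a ∧ c), 1
9. ¬a, 1
10. a ∧ c, 0
11. a, 0
12. c, 0
Accessibility: 0R0, 0R1, 1R0, 1R1
Branch closes: a and ¬a both at 0.
Every branch of the negation's tableau closes; the branch above is one of them.

Yes, valid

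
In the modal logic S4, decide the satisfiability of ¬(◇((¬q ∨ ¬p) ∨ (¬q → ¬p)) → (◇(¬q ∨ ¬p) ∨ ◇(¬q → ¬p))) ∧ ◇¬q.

No, unsatisfiable

1. ¬(◇((¬q ∨ ¬p) ∨ (¬q → ¬p)) → (◇(¬q ∨ ¬p) ∨ ◇(¬q → ¬p))) ∧ ◇¬q, 0
2. ¬(◇((¬q ∨ ¬p) ∨ (¬q → ¬p)) → (◇(¬q ∨ ¬p) ∨ ◇(¬q → ¬p))), 0   [∧-rule on 1]
3. ◇¬q, 0   [∧-rule on 1]
4. ◇((¬q ∨ ¬p) ∨ (¬q → ¬p)), 0   [¬→-rule on 2]
5. ¬(◇(¬q ∨ ¬p) ∨ ◇(¬q → ¬p)), 0   [¬→-rule on 2]
6. ¬◇(¬q ∨ ¬p), 0   [¬∨-rule on 5]
7. ¬◇(¬q → ¬p), 0   [¬∨-rule on 5]
8. ¬(¬q ∨ ¬p), 0   [¬◇-rule on 6 via 0R0]
9. q, 0   [¬∨-rule on 8]
10. p, 0   [¬∨-rule on 8]
11. ¬(¬q → ¬p), 0   [¬◇-rule on 7 via 0R0]
12. ¬q, 0   [¬→-rule on 11]
Accessibility: 0R0
Branch closes: q and ¬q both at 0.
Every branch closes; the branch above is one of them.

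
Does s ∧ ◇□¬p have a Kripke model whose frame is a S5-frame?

Yes, satisfiable

1. s ∧ ◇□¬p, 0
2. s, 0
3. ◇□¬p, 0
4. □¬p, 1
5. ¬p, 0
6. ¬p, 1
Accessibility: 0R0, 0R1, 1R0, 1R1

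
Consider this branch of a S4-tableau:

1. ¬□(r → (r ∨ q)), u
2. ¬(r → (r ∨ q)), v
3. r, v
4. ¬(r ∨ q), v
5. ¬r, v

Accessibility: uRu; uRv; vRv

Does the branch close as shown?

Both r and ¬r appear at v.

Yes, closed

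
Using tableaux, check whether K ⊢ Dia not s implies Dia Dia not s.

Invalid (countermodel exists)

Tableau for the negation not (Dia not s implies Dia Dia not s):
1. not (Dia not s implies Dia Dia not s), w0
2. Dia not s, w0
3. not Dia Dia not s, w0
4. not s, w1
5. not Dia not s, w1
Accessibility: w0Rw1
The negation has an open branch (countermodel exists).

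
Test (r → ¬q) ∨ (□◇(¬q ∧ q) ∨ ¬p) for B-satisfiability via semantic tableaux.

Yes, satisfiable

1. (r → ¬q) ∨ (□◇(¬q ∧ q) ∨ ¬p), w0
2. □◇(¬q ∧ q) ∨ ¬p, w0
3. ¬p, w0
Accessibility: w0Rw0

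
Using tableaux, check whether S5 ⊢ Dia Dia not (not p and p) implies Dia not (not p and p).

Tableau for the negation not (Dia Dia not (not p and p) implies Dia not (not p and p)):
1. not (Dia Dia not (not p and p) implies Dia not (not p and p)), u
2. Dia Dia not (not p and p), u
3. not Dia not (not p and p), u
4. not p and p, u
5. not p, u
6. p, u
Accessibility: uRu
Branch closes: p and not p both at u.
All branches of the negation close; one closing branch shown above.

Yes, valid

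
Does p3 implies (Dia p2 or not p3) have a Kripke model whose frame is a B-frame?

1. p3 implies (Dia p2 or not p3), w0
2. Dia p2 or not p3, w0
3. not p3, w0
Accessibility: w0Rw0

Yes, satisfiable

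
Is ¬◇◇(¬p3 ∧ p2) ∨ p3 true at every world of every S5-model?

Tableau for the negation ¬(¬◇◇(¬p3 ∧ p2) ∨ p3):
1. ¬(¬◇◇(¬p3 ∧ p2) ∨ p3), u
2. ◇◇(¬p3 ∧ p2), u
3. ¬p3, u
4. ◇(¬p3 ∧ p2), v
5. ¬p3 ∧ p2, w
6. ¬p3, w
7. p2, w
Accessibility: uRu, uRv, uRw, vRu, vRv, vRw, wRu, wRv, wRw
The negation has an open branch (countermodel exists).

Not valid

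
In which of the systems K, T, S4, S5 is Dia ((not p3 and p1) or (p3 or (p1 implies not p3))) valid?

T, S4, S5

T-tableau for the negation not Dia ((not p3 and p1) or (p3 or (p1 implies not p3))):
1. not Dia ((not p3 and p1) or (p3 or (p1 implies not p3))), 0
2. not ((not p3 and p1) or (p3 or (p1 implies not p3))), 0   [neg-Dia-rule on 1 via 0R0]
3. not (not p3 and p1), 0   [neg-or-rule on 2]
4. not (p3 or (p1 implies not p3)), 0   [neg-or-rule on 2]
5. not p3, 0   [neg-or-rule on 4]
6. not (p1 implies not p3), 0   [neg-or-rule on 4]
7. p1, 0   [neg-implies-rule on 6]
8. p3, 0   [neg-implies-rule on 6]
Accessibility: 0R0
Branch closes: p3 and not p3 both at 0.
Every branch closes (one shown): valid in T, hence also in S4, S5 (every theorem of T is a theorem of S4 and S5).
K-tableau for the negation not Dia ((not p3 and p1) or (p3 or (p1 implies not p3))):
1. not Dia ((not p3 and p1) or (p3 or (p1 implies not p3))), 0
Complete open branch: countermodel on a K-frame, so not valid in K.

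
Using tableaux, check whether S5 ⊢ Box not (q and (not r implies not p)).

Invalid (countermodel exists)

Tableau for the negation not Box not (q and (not r implies not p)):
1. not Box not (q and (not r implies not p)), u
2. q and (not r implies not p), v
3. q, v
4. not r implies not p, v
5. not p, v
Accessibility: uRu, uRv, vRu, vRv
The negation has an open branch (countermodel exists).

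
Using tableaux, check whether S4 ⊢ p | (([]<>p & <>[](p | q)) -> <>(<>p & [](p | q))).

Yes, valid

Tableau for the negation ~(p | (([]<>p & <>[](p | q)) -> <>(<>p & [](p | q)))):
1. ~(p | (([]<>p & <>[](p | q)) -> <>(<>p & [](p | q)))), 0
2. ~p, 0   [~|-rule on 1]
3. ~(([]<>p & <>[](p | q)) -> <>(<>p & [](p | q))), 0   [~|-rule on 1]
4. []<>p & <>[](p | q), 0   [~->-rule on 3]
5. ~<>(<>p & [](p | q)), 0   [~->-rule on 3]
6. []<>p, 0   [&-rule on 4]
7. <>[](p | q), 0   [&-rule on 4]
8. ~(<>p & [](p | q)), 0   [~<>-rule on 5 via 0R0]
9. <>p, 0   [[]-rule on 6 via 0R0]
10. ~[](p | q), 0   [~&-rule on 8 (branches; this branch)]
11. [](p | q), 1   [<>-rule on 7: fresh world 1, 0R1]
12. ~(<>p & [](p | q)), 1   [~<>-rule on 5 via 0R1]
13. <>p, 1   [[]-rule on 6 via 0R1]
14. p | q, 1   [[]-rule on 11 via 1R1]
15. ~[](p | q), 1   [~&-rule on 12 (branches; this branch)]
16. q, 1   [|-rule on 14 (branches; this branch)]
17. p, 2   [<>-rule on 9: fresh world 2, 0R2]
18. ~(<>p & [](p | q)), 2   [~<>-rule on 5 via 0R2]
19. <>p, 2   [[]-rule on 6 via 0R2]
20. ~[](p | q), 2   [~&-rule on 18 (branches; this branch)]
21. ~(p | q), 3   [~[]-rule on 10: fresh world 3, 0R3]
22. ~p, 3   [~|-rule on 21]
23. ~q, 3   [~|-rule on 21]
24. ~(<>p & [](p | q)), 3   [~<>-rule on 5 via 0R3]
25. <>p, 3   [[]-rule on 6 via 0R3]
26. ~[](p | q), 3   [~&-rule on 24 (branches; this branch)]
27. p, 4   [<>-rule on 13: fresh world 4, 1R4]
28. ~(<>p & [](p | q)), 4   [~<>-rule on 5 via 0R4]
29. <>p, 4   [[]-rule on 6 via 0R4]
30. p | q, 4   [[]-rule on 11 via 1R4]
31. ~[](p | q), 4   [~&-rule on 28 (branches; this branch)]
32. q, 4   [|-rule on 30 (branches; this branch)]
33. ~(p | q), 5   [~[]-rule on 15: fresh world 5, 1R5]
34. ~p, 5   [~|-rule on 33]
35. ~q, 5   [~|-rule on 33]
36. ~(<>p & [](p | q)), 5   [~<>-rule on 5 via 0R5]
37. <>p, 5   [[]-rule on 6 via 0R5]
38. p | q, 5   [[]-rule on 11 via 1R5]
39. ~[](p | q), 5   [~&-rule on 36 (branches; this branch)]
40. q, 5   [|-rule on 38 (branches; this branch)]
Accessibility: 0R0, 0R1, 0R2, 0R3, 0R4, 0R5, 1R1, 1R4, 1R5, 2R2, 3R3, 4R4, 5R5
Branch closes: q and ~q both at 5.
Every branch of the negation's tableau closes; the branch above is one of them.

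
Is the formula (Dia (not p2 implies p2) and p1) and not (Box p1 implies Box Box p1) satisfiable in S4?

1. (Dia (not p2 implies p2) and p1) and not (Box p1 implies Box Box p1), 0
2. Dia (not p2 implies p2) and p1, 0   [and-rule on 1]
3. not (Box p1 implies Box Box p1), 0   [and-rule on 1]
4. Dia (not p2 implies p2), 0   [and-rule on 2]
5. p1, 0   [and-rule on 2]
6. Box p1, 0   [neg-implies-rule on 3]
7. not Box Box p1, 0   [neg-implies-rule on 3]
8. not p2 implies p2, 1   [Dia-rule on 4: fresh world 1, 0R1]
9. p1, 1   [Box-rule on 6 via 0R1]
10. p2, 1   [implies-rule on 8 (branches; this branch)]
11. not Box p1, 2   [neg-Box-rule on 7: fresh world 2, 0R2]
12. p1, 2   [Box-rule on 6 via 0R2]
13. not p1, 3   [neg-Box-rule on 11: fresh world 3, 2R3]
14. p1, 3   [Box-rule on 6 via 0R3]
Accessibility: 0R0, 0R1, 0R2, 0R3, 1R1, 2R2, 2R3, 3R3
Branch closes: p1 and not p1 both at 3.
(One branch shown.) All branches close.

Unsatisfiable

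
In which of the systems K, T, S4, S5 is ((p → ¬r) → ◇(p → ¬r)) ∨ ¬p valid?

K-tableau for the negation ¬(((p → ¬r) → ◇(p → ¬r)) ∨ ¬p):
1. ¬(((p → ¬r) → ◇(p → ¬r)) ∨ ¬p), u
2. ¬((p → ¬r) → ◇(p → ¬r)), u
3. p, u
4. p → ¬r, u
5. ¬◇(p → ¬r), u
6. ¬r, u
Complete open branch: countermodel on a K-frame, so not valid in K.
T-tableau for the negation ¬(((p → ¬r) → ◇(p → ¬r)) ∨ ¬p):
1. ¬(((p → ¬r) → ◇(p → ¬r)) ∨ ¬p), u
2. ¬((p → ¬r) → ◇(p → ¬r)), u
3. p, u
4. p → ¬r, u
5. ¬◇(p → ¬r), u
6. ¬(p → ¬r), u
7. r, u
8. ¬r, u
Accessibility: uRu
Branch closes: r and ¬r both at u.
Every branch closes (one shown): valid in T, hence also in S4, S5 (every theorem of T is a theorem of S4 and S5).

T, S4, S5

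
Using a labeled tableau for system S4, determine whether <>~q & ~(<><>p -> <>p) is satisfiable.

No, unsatisfiable

1. <>~q & ~(<><>p -> <>p), u
2. <>~q, u
3. ~(<><>p -> <>p), u
4. <><>p, u
5. ~<>p, u
6. ~p, u
7. ~q, v
8. ~p, v
9. <>p, w
10. ~p, w
11. p, x
12. ~p, x
Accessibility: uRu, uRv, uRw, uRx, vRv, wRw, wRx, xRx
Branch closes: p and ~p both at x.
(One branch shown.) All branches close.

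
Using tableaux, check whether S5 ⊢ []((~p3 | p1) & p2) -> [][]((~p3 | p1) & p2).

Valid

Tableau for the negation ~([]((~p3 | p1) & p2) -> [][]((~p3 | p1) & p2)):
1. ~([]((~p3 | p1) & p2) -> [][]((~p3 | p1) & p2)), 0
2. []((~p3 | p1) & p2), 0
3. ~[][]((~p3 | p1) & p2), 0
4. (~p3 | p1) & p2, 0
5. ~p3 | p1, 0
6. p2, 0
7. p1, 0
8. ~[]((~p3 | p1) & p2), 1
9. (~p3 | p1) & p2, 1
10. ~p3 | p1, 1
11. p2, 1
12. p1, 1
13. ~((~p3 | p1) & p2), 2
14. (~p3 | p1) & p2, 2
15. ~p3 | p1, 2
16. p2, 2
17. ~(~p3 | p1), 2
18. p3, 2
19. ~p1, 2
20. p1, 2
Accessibility: 0R0, 0R1, 0R2, 1R0, 1R1, 1R2, 2R0, 2R1, 2R2
Branch closes: p1 and ~p1 both at 2.
Every branch of the negation's tableau closes; the branch above is one of them.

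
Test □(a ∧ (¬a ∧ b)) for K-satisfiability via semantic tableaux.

1. □(a ∧ (¬a ∧ b)), 0

Satisfiable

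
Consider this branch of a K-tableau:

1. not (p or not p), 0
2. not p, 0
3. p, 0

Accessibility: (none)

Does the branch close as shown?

Yes, closed

Both p and not p appear at 0.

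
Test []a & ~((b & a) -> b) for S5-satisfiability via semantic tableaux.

1. []a & ~((b & a) -> b), w0
2. []a, w0   [&-rule on 1]
3. ~((b & a) -> b), w0   [&-rule on 1]
4. b & a, w0   [~->-rule on 3]
5. ~b, w0   [~->-rule on 3]
6. b, w0   [&-rule on 4]
7. a, w0   [&-rule on 4]
Accessibility: w0Rw0
Branch closes: b and ~b both at w0.
(One branch shown.) All branches close.

Unsatisfiable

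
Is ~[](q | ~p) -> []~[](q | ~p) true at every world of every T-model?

Tableau for the negation ~(~[](q | ~p) -> []~[](q | ~p)):
1. ~(~[](q | ~p) -> []~[](q | ~p)), 0
2. ~[](q | ~p), 0
3. ~[]~[](q | ~p), 0
4. ~(q | ~p), 1
5. ~q, 1
6. p, 1
7. [](q | ~p), 2
8. q | ~p, 2
9. ~p, 2
Accessibility: 0R0, 0R1, 0R2, 1R1, 2R2
The negation has an open branch (countermodel exists).

Not valid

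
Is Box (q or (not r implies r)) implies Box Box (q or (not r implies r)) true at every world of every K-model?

Tableau for the negation not (Box (q or (not r implies r)) implies Box Box (q or (not r implies r))):
1. not (Box (q or (not r implies r)) implies Box Box (q or (not r implies r))), w0
2. Box (q or (not r implies r)), w0
3. not Box Box (q or (not r implies r)), w0
4. not Box (q or (not r implies r)), w1
5. q or (not r implies r), w1
6. not r implies r, w1
7. r, w1
8. not (q or (not r implies r)), w2
9. not q, w2
10. not (not r implies r), w2
11. not r, w2
Accessibility: w0Rw1, w1Rw2
The negation has an open branch (countermodel exists).

Not valid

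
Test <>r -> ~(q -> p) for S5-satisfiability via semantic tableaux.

1. <>r -> ~(q -> p), w0
2. ~(q -> p), w0
3. q, w0
4. ~p, w0
Accessibility: w0Rw0

Yes, satisfiable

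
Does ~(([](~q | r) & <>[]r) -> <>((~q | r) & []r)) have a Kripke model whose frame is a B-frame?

Unsatisfiable (every branch closes)

1. ~(([](~q | r) & <>[]r) -> <>((~q | r) & []r)), u
2. [](~q | r) & <>[]r, u
3. ~<>((~q | r) & []r), u
4. [](~q | r), u
5. <>[]r, u
6. ~((~q | r) & []r), u
7. ~q | r, u
8. ~[]r, u
9. ~q, u
10. []r, v
11. ~((~q | r) & []r), v
12. ~q | r, v
13. r, u
14. r, v
15. ~[]r, v
16. ~r, w
17. ~((~q | r) & []r), w
18. ~q | r, w
19. ~[]r, w
20. ~q, w
21. ~r, x
22. r, x
Accessibility: uRu, uRv, uRw, vRu, vRv, vRx, wRu, wRw, xRv, xRx
Branch closes: r and ~r both at x.
(One branch shown.) All branches close.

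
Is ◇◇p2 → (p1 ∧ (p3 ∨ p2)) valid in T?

Tableau for the negation ¬(◇◇p2 → (p1 ∧ (p3 ∨ p2))):
1. ¬(◇◇p2 → (p1 ∧ (p3 ∨ p2))), 0
2. ◇◇p2, 0
3. ¬(p1 ∧ (p3 ∨ p2)), 0
4. ¬(p3 ∨ p2), 0
5. ¬p3, 0
6. ¬p2, 0
7. ◇p2, 1
8. p2, 2
Accessibility: 0R0, 0R1, 1R1, 1R2, 2R2
The negation has an open branch (countermodel exists).

Not valid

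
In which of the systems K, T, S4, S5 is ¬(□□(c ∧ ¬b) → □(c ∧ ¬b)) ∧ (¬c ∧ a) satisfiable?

K

T-tableau for the formula:
1. ¬(□□(c ∧ ¬b) → □(c ∧ ¬b)) ∧ (¬c ∧ a), w0
2. ¬(□□(c ∧ ¬b) → □(c ∧ ¬b)), w0   [∧-rule on 1]
3. ¬c ∧ a, w0   [∧-rule on 1]
4. □□(c ∧ ¬b), w0   [¬→-rule on 2]
5. ¬□(c ∧ ¬b), w0   [¬→-rule on 2]
6. ¬c, w0   [∧-rule on 3]
7. a, w0   [∧-rule on 3]
8. □(c ∧ ¬b), w0   [□-rule on 4 via w0Rw0]
9. c ∧ ¬b, w0   [□-rule on 8 via w0Rw0]
10. c, w0   [∧-rule on 9]
11. ¬b, w0   [∧-rule on 9]
Accessibility: w0Rw0
Branch closes: c and ¬c both at w0.
Every branch closes (one shown): unsatisfiable in T, hence also in S4, S5 (every S4/S5-frame is a T-frame).
K-tableau for the formula:
1. ¬(□□(c ∧ ¬b) → □(c ∧ ¬b)) ∧ (¬c ∧ a), w0
2. ¬(□□(c ∧ ¬b) → □(c ∧ ¬b)), w0   [∧-rule on 1]
3. ¬c ∧ a, w0   [∧-rule on 1]
4. □□(c ∧ ¬b), w0   [¬→-rule on 2]
5. ¬□(c ∧ ¬b), w0   [¬→-rule on 2]
6. ¬c, w0   [∧-rule on 3]
7. a, w0   [∧-rule on 3]
8. ¬(c ∧ ¬b), w1   [¬□-rule on 5: fresh world w1, w0Rw1]
9. □(c ∧ ¬b), w1   [□-rule on 4 via w0Rw1]
10. b, w1   [¬∧-rule on 8 (branches; this branch)]
Accessibility: w0Rw1
Complete open branch: satisfiable in K.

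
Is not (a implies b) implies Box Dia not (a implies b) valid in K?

Tableau for the negation not (not (a implies b) implies Box Dia not (a implies b)):
1. not (not (a implies b) implies Box Dia not (a implies b)), w0
2. not (a implies b), w0   [neg-implies-rule on 1]
3. not Box Dia not (a implies b), w0   [neg-implies-rule on 1]
4. a, w0   [neg-implies-rule on 2]
5. not b, w0   [neg-implies-rule on 2]
6. not Dia not (a implies b), w1   [neg-Box-rule on 3: fresh world w1, w0Rw1]
Accessibility: w0Rw1
The negation has an open branch (countermodel exists).

No, not valid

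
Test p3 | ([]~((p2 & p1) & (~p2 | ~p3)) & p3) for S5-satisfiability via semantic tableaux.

Satisfiable

1. p3 | ([]~((p2 & p1) & (~p2 | ~p3)) & p3), u
2. []~((p2 & p1) & (~p2 | ~p3)) & p3, u
3. []~((p2 & p1) & (~p2 | ~p3)), u
4. p3, u
5. ~((p2 & p1) & (~p2 | ~p3)), u
6. ~(~p2 | ~p3), u
7. p2, u
Accessibility: uRu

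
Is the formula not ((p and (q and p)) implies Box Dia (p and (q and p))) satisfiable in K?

Satisfiable (open branch found)

1. not ((p and (q and p)) implies Box Dia (p and (q and p))), w0
2. p and (q and p), w0
3. not Box Dia (p and (q and p)), w0
4. p, w0
5. q and p, w0
6. q, w0
7. not Dia (p and (q and p)), w1
Accessibility: w0Rw1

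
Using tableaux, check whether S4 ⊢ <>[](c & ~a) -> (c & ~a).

Invalid (countermodel exists)

Tableau for the negation ~(<>[](c & ~a) -> (c & ~a)):
1. ~(<>[](c & ~a) -> (c & ~a)), 0
2. <>[](c & ~a), 0
3. ~(c & ~a), 0
4. a, 0
5. [](c & ~a), 1
6. c & ~a, 1
7. c, 1
8. ~a, 1
Accessibility: 0R0, 0R1, 1R1
The negation has an open branch (countermodel exists).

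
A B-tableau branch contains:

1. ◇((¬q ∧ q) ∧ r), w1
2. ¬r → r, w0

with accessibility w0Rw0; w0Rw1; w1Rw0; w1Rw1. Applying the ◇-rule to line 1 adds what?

a fresh world w2 with w1Rw2, and (¬q ∧ q) ∧ r at w2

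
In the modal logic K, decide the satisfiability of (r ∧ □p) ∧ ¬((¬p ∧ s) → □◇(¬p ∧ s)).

Satisfiable

1. (r ∧ □p) ∧ ¬((¬p ∧ s) → □◇(¬p ∧ s)), u
2. r ∧ □p, u   [∧-rule on 1]
3. ¬((¬p ∧ s) → □◇(¬p ∧ s)), u   [∧-rule on 1]
4. r, u   [∧-rule on 2]
5. □p, u   [∧-rule on 2]
6. ¬p ∧ s, u   [¬→-rule on 3]
7. ¬□◇(¬p ∧ s), u   [¬→-rule on 3]
8. ¬p, u   [∧-rule on 6]
9. s, u   [∧-rule on 6]
10. ¬◇(¬p ∧ s), v   [¬□-rule on 7: fresh world v, uRv]
11. p, v   [□-rule on 5 via uRv]
Accessibility: uRv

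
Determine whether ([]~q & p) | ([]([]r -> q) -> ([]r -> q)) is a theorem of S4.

Yes, valid

Tableau for the negation ~(([]~q & p) | ([]([]r -> q) -> ([]r -> q))):
1. ~(([]~q & p) | ([]([]r -> q) -> ([]r -> q))), w0
2. ~([]~q & p), w0
3. ~([]([]r -> q) -> ([]r -> q)), w0
4. []([]r -> q), w0
5. ~([]r -> q), w0
6. []r, w0
7. ~q, w0
8. []r -> q, w0
9. r, w0
10. ~[]~q, w0
11. ~[]r, w0
12. q, w1
13. []r -> q, w1
14. r, w1
15. ~r, w2
16. []r -> q, w2
17. r, w2
Accessibility: w0Rw0, w0Rw1, w0Rw2, w1Rw1, w2Rw2
Branch closes: r and ~r both at w2.
All branches of the negation close; one closing branch shown above.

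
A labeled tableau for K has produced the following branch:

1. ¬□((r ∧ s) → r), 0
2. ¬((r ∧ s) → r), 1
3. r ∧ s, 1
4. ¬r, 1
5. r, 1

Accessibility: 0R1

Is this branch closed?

Closed

Both r and ¬r appear at 1.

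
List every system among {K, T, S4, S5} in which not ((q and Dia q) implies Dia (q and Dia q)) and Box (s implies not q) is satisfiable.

T-tableau for the formula:
1. not ((q and Dia q) implies Dia (q and Dia q)) and Box (s implies not q), w0
2. not ((q and Dia q) implies Dia (q and Dia q)), w0
3. Box (s implies not q), w0
4. q and Dia q, w0
5. not Dia (q and Dia q), w0
6. q, w0
7. Dia q, w0
8. s implies not q, w0
9. not (q and Dia q), w0
10. not s, w0
11. not Dia q, w0
12. not q, w0
Accessibility: w0Rw0
Branch closes: q and not q both at w0.
Every branch closes (one shown): unsatisfiable in T, hence also in S4, S5 (every S4/S5-frame is a T-frame).
K-tableau for the formula:
1. not ((q and Dia q) implies Dia (q and Dia q)) and Box (s implies not q), w0
2. not ((q and Dia q) implies Dia (q and Dia q)), w0
3. Box (s implies not q), w0
4. q and Dia q, w0
5. not Dia (q and Dia q), w0
6. q, w0
7. Dia q, w0
8. q, w1
9. s implies not q, w1
10. not (q and Dia q), w1
11. not s, w1
12. not Dia q, w1
Accessibility: w0Rw1
Complete open branch: satisfiable in K.

K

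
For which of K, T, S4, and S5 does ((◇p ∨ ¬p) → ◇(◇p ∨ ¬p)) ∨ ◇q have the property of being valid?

T, S4, S5

T-tableau for the negation ¬(((◇p ∨ ¬p) → ◇(◇p ∨ ¬p)) ∨ ◇q):
1. ¬(((◇p ∨ ¬p) → ◇(◇p ∨ ¬p)) ∨ ◇q), w0
2. ¬((◇p ∨ ¬p) → ◇(◇p ∨ ¬p)), w0   [¬∨-rule on 1]
3. ¬◇q, w0   [¬∨-rule on 1]
4. ◇p ∨ ¬p, w0   [¬→-rule on 2]
5. ¬◇(◇p ∨ ¬p), w0   [¬→-rule on 2]
6. ¬q, w0   [¬◇-rule on 3 via w0Rw0]
7. ¬(◇p ∨ ¬p), w0   [¬◇-rule on 5 via w0Rw0]
8. ¬◇p, w0   [¬∨-rule on 7]
9. p, w0   [¬∨-rule on 7]
10. ¬p, w0   [¬◇-rule on 8 via w0Rw0]
Accessibility: w0Rw0
Branch closes: p and ¬p both at w0.
Every branch closes (one shown): valid in T, hence also in S4, S5 (every theorem of T is a theorem of S4 and S5).
K-tableau for the negation ¬(((◇p ∨ ¬p) → ◇(◇p ∨ ¬p)) ∨ ◇q):
1. ¬(((◇p ∨ ¬p) → ◇(◇p ∨ ¬p)) ∨ ◇q), w0
2. ¬((◇p ∨ ¬p) → ◇(◇p ∨ ¬p)), w0   [¬∨-rule on 1]
3. ¬◇q, w0   [¬∨-rule on 1]
4. ◇p ∨ ¬p, w0   [¬→-rule on 2]
5. ¬◇(◇p ∨ ¬p), w0   [¬→-rule on 2]
6. ¬p, w0   [∨-rule on 4 (branches; this branch)]
Complete open branch: countermodel on a K-frame, so not valid in K.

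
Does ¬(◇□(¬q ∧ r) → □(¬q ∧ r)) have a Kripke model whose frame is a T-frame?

Yes, satisfiable

1. ¬(◇□(¬q ∧ r) → □(¬q ∧ r)), u
2. ◇□(¬q ∧ r), u
3. ¬□(¬q ∧ r), u
4. □(¬q ∧ r), v
5. ¬q ∧ r, v
6. ¬q, v
7. r, v
8. ¬(¬q ∧ r), w
9. ¬r, w
Accessibility: uRu, uRv, uRw, vRv, wRw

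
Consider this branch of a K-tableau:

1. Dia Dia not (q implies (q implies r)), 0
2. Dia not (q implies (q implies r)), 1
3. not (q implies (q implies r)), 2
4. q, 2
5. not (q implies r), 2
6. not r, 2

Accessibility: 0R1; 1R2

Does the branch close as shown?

Not closed

No atom appears with both signs at the same world.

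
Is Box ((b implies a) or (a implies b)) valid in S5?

Tableau for the negation not Box ((b implies a) or (a implies b)):
1. not Box ((b implies a) or (a implies b)), u
2. not ((b implies a) or (a implies b)), v
3. not (b implies a), v
4. not (a implies b), v
5. b, v
6. not a, v
7. a, v
8. not b, v
Accessibility: uRu, uRv, vRu, vRv
Branch closes: a and not a both at v.
Every branch of the negation's tableau closes; the branch above is one of them.

Valid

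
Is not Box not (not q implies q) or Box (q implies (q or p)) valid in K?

Valid

Tableau for the negation not (not Box not (not q implies q) or Box (q implies (q or p))):
1. not (not Box not (not q implies q) or Box (q implies (q or p))), 0
2. Box not (not q implies q), 0   [neg-or-rule on 1]
3. not Box (q implies (q or p)), 0   [neg-or-rule on 1]
4. not (q implies (q or p)), 1   [neg-Box-rule on 3: fresh world 1, 0R1]
5. q, 1   [neg-implies-rule on 4]
6. not (q or p), 1   [neg-implies-rule on 4]
7. not q, 1   [neg-or-rule on 6]
8. not p, 1   [neg-or-rule on 6]
Accessibility: 0R1
Branch closes: q and not q both at 1.
All branches of the negation close; one closing branch shown above.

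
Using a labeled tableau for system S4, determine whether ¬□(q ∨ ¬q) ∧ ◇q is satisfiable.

1. ¬□(q ∨ ¬q) ∧ ◇q, 0
2. ¬□(q ∨ ¬q), 0   [∧-rule on 1]
3. ◇q, 0   [∧-rule on 1]
4. ¬(q ∨ ¬q), 1   [¬□-rule on 2: fresh world 1, 0R1]
5. ¬q, 1   [¬∨-rule on 4]
6. q, 1   [¬∨-rule on 4]
Accessibility: 0R0, 0R1, 1R1
Branch closes: q and ¬q both at 1.
(One branch shown.) All branches close.

No, unsatisfiable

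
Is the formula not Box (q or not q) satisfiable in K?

Unsatisfiable

1. not Box (q or not q), w0
2. not (q or not q), w1
3. not q, w1
4. q, w1
Accessibility: w0Rw1
Branch closes: q and not q both at w1.
All branches of the tableau close; one closing branch shown above.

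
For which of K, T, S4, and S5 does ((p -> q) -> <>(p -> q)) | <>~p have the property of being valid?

K-tableau for the negation ~(((p -> q) -> <>(p -> q)) | <>~p):
1. ~(((p -> q) -> <>(p -> q)) | <>~p), 0
2. ~((p -> q) -> <>(p -> q)), 0
3. ~<>~p, 0
4. p -> q, 0
5. ~<>(p -> q), 0
6. q, 0
Complete open branch: countermodel on a K-frame, so not valid in K.
T-tableau for the negation ~(((p -> q) -> <>(p -> q)) | <>~p):
1. ~(((p -> q) -> <>(p -> q)) | <>~p), 0
2. ~((p -> q) -> <>(p -> q)), 0
3. ~<>~p, 0
4. p -> q, 0
5. ~<>(p -> q), 0
6. p, 0
7. ~(p -> q), 0
8. ~q, 0
9. q, 0
Accessibility: 0R0
Branch closes: q and ~q both at 0.
Every branch closes (one shown): valid in T, hence also in S4, S5 (every theorem of T is a theorem of S4 and S5).

T, S4, S5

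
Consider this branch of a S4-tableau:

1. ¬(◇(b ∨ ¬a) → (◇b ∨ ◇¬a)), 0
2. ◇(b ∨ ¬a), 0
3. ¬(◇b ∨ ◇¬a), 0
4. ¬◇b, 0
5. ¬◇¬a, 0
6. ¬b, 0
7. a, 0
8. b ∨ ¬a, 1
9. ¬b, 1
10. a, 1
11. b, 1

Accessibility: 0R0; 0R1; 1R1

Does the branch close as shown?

Both b and ¬b appear at 1.

Closed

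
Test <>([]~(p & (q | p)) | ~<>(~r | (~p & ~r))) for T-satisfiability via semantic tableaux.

Yes, satisfiable

1. <>([]~(p & (q | p)) | ~<>(~r | (~p & ~r))), w0
2. []~(p & (q | p)) | ~<>(~r | (~p & ~r)), w1
3. ~<>(~r | (~p & ~r)), w1
4. ~(~r | (~p & ~r)), w1
5. r, w1
6. ~(~p & ~r), w1
Accessibility: w0Rw0, w0Rw1, w1Rw1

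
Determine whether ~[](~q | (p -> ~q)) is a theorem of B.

Not valid

Tableau for the negation [](~q | (p -> ~q)):
1. [](~q | (p -> ~q)), 0
2. ~q | (p -> ~q), 0
3. p -> ~q, 0
4. ~q, 0
Accessibility: 0R0
The negation has an open branch (countermodel exists).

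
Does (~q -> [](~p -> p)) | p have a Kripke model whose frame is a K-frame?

1. (~q -> [](~p -> p)) | p, 0
2. p, 0

Satisfiable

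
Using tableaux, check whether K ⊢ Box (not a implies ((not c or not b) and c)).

No, not valid

Tableau for the negation not Box (not a implies ((not c or not b) and c)):
1. not Box (not a implies ((not c or not b) and c)), w0
2. not (not a implies ((not c or not b) and c)), w1   [neg-Box-rule on 1: fresh world w1, w0Rw1]
3. not a, w1   [neg-implies-rule on 2]
4. not ((not c or not b) and c), w1   [neg-implies-rule on 2]
5. not c, w1   [neg-and-rule on 4 (branches; this branch)]
Accessibility: w0Rw1
The negation has an open branch (countermodel exists).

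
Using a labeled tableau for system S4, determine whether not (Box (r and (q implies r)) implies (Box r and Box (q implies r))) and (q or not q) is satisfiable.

1. not (Box (r and (q implies r)) implies (Box r and Box (q implies r))) and (q or not q), 0
2. not (Box (r and (q implies r)) implies (Box r and Box (q implies r))), 0   [and-rule on 1]
3. q or not q, 0   [and-rule on 1]
4. Box (r and (q implies r)), 0   [neg-implies-rule on 2]
5. not (Box r and Box (q implies r)), 0   [neg-implies-rule on 2]
6. r and (q implies r), 0   [Box-rule on 4 via 0R0]
7. r, 0   [and-rule on 6]
8. q implies r, 0   [and-rule on 6]
9. not q, 0   [or-rule on 3 (branches; this branch)]
10. not Box (q implies r), 0   [neg-and-rule on 5 (branches; this branch)]
11. not (q implies r), 1   [neg-Box-rule on 10: fresh world 1, 0R1]
12. q, 1   [neg-implies-rule on 11]
13. not r, 1   [neg-implies-rule on 11]
14. r and (q implies r), 1   [Box-rule on 4 via 0R1]
15. r, 1   [and-rule on 14]
16. q implies r, 1   [and-rule on 14]
Accessibility: 0R0, 0R1, 1R1
Branch closes: r and not r both at 1.
Every branch closes; the branch above is one of them.

Unsatisfiable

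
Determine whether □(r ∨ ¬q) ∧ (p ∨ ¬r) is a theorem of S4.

Tableau for the negation ¬(□(r ∨ ¬q) ∧ (p ∨ ¬r)):
1. ¬(□(r ∨ ¬q) ∧ (p ∨ ¬r)), u
2. ¬(p ∨ ¬r), u
3. ¬p, u
4. r, u
Accessibility: uRu
The negation has an open branch (countermodel exists).

Not valid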